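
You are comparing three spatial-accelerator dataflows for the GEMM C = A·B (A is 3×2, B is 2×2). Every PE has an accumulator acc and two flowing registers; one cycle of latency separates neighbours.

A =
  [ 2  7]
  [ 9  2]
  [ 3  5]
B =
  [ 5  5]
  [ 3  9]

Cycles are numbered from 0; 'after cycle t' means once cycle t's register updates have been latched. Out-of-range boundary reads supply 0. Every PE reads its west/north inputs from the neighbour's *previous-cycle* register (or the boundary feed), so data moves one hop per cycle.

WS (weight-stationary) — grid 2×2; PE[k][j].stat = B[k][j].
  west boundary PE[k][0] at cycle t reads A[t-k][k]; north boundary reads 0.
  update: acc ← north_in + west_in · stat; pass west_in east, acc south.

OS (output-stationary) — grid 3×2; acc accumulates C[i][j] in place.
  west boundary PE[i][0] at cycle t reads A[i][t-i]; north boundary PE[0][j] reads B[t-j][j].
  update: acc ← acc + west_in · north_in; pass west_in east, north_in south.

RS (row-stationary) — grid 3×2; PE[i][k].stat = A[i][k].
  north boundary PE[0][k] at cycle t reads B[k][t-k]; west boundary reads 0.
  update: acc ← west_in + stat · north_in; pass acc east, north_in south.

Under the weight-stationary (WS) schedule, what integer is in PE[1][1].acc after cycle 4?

PE[1][1].acc = 60

Tracing WS — 2×2 array, target PE[1][1]:
  after 0 — PE[0][1] acc=0, pass-E 0, pass-S 0
  after 0 — PE[1][0] acc=0, pass-E 0, pass-S 0
  after 0 — PE[1][1] acc=0, pass-E 0, pass-S 0
  after 1 — PE[0][1] acc=10, pass-E 2, pass-S 10
  after 1 — PE[1][0] acc=31, pass-E 7, pass-S 31
  after 1 — PE[1][1] acc=0, pass-E 0, pass-S 0
  after 2 — PE[0][1] acc=45, pass-E 9, pass-S 45
  after 2 — PE[1][0] acc=51, pass-E 2, pass-S 51
  after 2 — PE[1][1] acc=73, pass-E 7, pass-S 73
  after 3 — PE[0][1] acc=15, pass-E 3, pass-S 15
  after 3 — PE[1][0] acc=30, pass-E 5, pass-S 30
  after 3 — PE[1][1] acc=63, pass-E 2, pass-S 63
  after 4 — PE[0][1] acc=0, pass-E 0, pass-S 0
  after 4 — PE[1][0] acc=0, pass-E 0, pass-S 0
  after 4 — PE[1][1] acc=60, pass-E 5, pass-S 60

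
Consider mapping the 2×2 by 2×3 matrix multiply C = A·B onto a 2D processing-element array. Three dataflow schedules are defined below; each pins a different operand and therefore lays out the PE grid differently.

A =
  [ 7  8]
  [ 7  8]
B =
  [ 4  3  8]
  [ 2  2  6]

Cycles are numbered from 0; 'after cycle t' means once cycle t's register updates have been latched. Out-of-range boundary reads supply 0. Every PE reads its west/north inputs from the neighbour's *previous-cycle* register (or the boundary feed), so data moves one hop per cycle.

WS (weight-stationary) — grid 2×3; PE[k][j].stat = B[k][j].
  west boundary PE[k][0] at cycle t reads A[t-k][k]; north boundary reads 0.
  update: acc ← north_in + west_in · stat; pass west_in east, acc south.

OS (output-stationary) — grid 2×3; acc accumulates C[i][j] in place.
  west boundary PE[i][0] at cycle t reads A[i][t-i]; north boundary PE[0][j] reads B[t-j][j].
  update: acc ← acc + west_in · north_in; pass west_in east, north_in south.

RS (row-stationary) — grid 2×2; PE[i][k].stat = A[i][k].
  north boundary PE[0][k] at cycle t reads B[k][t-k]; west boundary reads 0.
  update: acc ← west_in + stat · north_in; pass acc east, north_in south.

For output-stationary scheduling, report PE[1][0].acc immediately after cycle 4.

OS 2×3: PE[1][0] cycle-by-cycle (with neighbour feeds):
  @0  [0,0]  acc 28  |  →7  ↓4
  @0  [1,0]  acc 0  |  →0  ↓0
  @1  [0,0]  acc 44  |  →8  ↓2
  @1  [1,0]  acc 28  |  →7  ↓4
  @2  [0,0]  acc 44  |  →0  ↓0
  @2  [1,0]  acc 44  |  →8  ↓2
  @3  [0,0]  acc 44  |  →0  ↓0
  @3  [1,0]  acc 44  |  →0  ↓0
  @4  [0,0]  acc 44  |  →0  ↓0
  @4  [1,0]  acc 44  |  →0  ↓0

PE[1][0].acc = 44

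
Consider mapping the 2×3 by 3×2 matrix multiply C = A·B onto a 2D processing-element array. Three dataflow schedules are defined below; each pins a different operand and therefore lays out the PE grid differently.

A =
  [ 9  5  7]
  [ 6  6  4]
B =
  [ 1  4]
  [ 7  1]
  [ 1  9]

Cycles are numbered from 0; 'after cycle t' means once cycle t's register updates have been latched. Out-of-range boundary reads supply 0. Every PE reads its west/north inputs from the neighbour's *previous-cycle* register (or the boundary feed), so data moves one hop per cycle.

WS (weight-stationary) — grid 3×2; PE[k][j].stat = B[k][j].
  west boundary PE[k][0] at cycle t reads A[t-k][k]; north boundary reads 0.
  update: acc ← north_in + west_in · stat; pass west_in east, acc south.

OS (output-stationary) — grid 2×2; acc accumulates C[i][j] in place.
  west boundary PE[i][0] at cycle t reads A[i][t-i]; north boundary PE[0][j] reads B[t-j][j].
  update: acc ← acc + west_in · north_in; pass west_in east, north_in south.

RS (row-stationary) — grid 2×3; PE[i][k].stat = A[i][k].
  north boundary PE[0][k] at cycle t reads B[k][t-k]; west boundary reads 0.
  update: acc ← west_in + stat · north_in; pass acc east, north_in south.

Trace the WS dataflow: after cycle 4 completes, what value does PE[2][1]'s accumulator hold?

PE[2][1].acc = 66

WS 3×2: PE[2][1] cycle-by-cycle (with neighbour feeds):
  c0 r1c1: 0 / 0 / 0
  c0 r2c0: 0 / 0 / 0
  c0 r2c1: 0 / 0 / 0
  c1 r1c1: 0 / 0 / 0
  c1 r2c0: 0 / 0 / 0
  c1 r2c1: 0 / 0 / 0
  c2 r1c1: 41 / 5 / 41
  c2 r2c0: 51 / 7 / 51
  c2 r2c1: 0 / 0 / 0
  c3 r1c1: 30 / 6 / 30
  c3 r2c0: 52 / 4 / 52
  c3 r2c1: 104 / 7 / 104
  c4 r1c1: 0 / 0 / 0
  c4 r2c0: 0 / 0 / 0
  c4 r2c1: 66 / 4 / 66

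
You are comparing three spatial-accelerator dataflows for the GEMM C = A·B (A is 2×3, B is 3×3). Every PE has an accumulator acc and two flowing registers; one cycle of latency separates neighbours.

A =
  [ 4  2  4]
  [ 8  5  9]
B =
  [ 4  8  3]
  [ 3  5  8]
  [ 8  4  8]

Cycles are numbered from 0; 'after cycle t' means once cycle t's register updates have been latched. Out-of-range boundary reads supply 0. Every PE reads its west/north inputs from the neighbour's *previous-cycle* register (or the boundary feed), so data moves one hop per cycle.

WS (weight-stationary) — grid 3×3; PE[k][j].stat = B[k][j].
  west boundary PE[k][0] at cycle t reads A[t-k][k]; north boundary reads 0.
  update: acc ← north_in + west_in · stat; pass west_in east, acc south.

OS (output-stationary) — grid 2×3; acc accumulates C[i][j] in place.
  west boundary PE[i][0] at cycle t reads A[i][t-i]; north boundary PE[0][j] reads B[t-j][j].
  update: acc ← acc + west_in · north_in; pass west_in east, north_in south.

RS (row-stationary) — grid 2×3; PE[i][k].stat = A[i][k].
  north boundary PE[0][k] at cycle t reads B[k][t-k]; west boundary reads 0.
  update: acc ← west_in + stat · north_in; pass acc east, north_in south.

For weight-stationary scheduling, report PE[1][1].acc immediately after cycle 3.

PE[1][1].acc = 89

Tracing WS — 3×3 array, target PE[1][1]:
  @0  [0,1]  acc 0  |  →0  ↓0
  @0  [1,0]  acc 0  |  →0  ↓0
  @0  [1,1]  acc 0  |  →0  ↓0
  @1  [0,1]  acc 32  |  →4  ↓32
  @1  [1,0]  acc 22  |  →2  ↓22
  @1  [1,1]  acc 0  |  →0  ↓0
  @2  [0,1]  acc 64  |  →8  ↓64
  @2  [1,0]  acc 47  |  →5  ↓47
  @2  [1,1]  acc 42  |  →2  ↓42
  @3  [0,1]  acc 0  |  →0  ↓0
  @3  [1,0]  acc 0  |  →0  ↓0
  @3  [1,1]  acc 89  |  →5  ↓89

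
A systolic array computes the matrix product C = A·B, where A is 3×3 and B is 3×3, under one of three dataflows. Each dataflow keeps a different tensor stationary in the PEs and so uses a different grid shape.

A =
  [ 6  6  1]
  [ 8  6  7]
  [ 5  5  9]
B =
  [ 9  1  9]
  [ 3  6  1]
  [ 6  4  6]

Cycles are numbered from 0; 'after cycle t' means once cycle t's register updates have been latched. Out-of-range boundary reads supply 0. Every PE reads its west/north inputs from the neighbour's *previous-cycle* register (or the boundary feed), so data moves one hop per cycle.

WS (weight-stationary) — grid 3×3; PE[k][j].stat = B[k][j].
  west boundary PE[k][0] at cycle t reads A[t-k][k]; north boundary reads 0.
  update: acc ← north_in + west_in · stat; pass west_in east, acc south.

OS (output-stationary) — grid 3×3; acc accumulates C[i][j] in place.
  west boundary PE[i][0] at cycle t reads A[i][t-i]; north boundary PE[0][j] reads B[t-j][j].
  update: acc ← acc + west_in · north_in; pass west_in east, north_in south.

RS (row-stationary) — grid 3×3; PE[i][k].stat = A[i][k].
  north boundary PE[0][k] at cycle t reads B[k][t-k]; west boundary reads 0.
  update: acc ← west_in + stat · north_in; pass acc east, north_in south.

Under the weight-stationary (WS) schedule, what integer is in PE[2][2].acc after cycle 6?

WS (3×3). Following PE[2][2] plus its west/north inputs:
  t=0 PE[1][2]: acc=0 h=0 v=0
  t=0 PE[2][1]: acc=0 h=0 v=0
  t=0 PE[2][2]: acc=0 h=0 v=0
  t=1 PE[1][2]: acc=0 h=0 v=0
  t=1 PE[2][1]: acc=0 h=0 v=0
  t=1 PE[2][2]: acc=0 h=0 v=0
  t=2 PE[1][2]: acc=0 h=0 v=0
  t=2 PE[2][1]: acc=0 h=0 v=0
  t=2 PE[2][2]: acc=0 h=0 v=0
  t=3 PE[1][2]: acc=60 h=6 v=60
  t=3 PE[2][1]: acc=46 h=1 v=46
  t=3 PE[2][2]: acc=0 h=0 v=0
  t=4 PE[1][2]: acc=78 h=6 v=78
  t=4 PE[2][1]: acc=72 h=7 v=72
  t=4 PE[2][2]: acc=66 h=1 v=66
  t=5 PE[1][2]: acc=50 h=5 v=50
  t=5 PE[2][1]: acc=71 h=9 v=71
  t=5 PE[2][2]: acc=120 h=7 v=120
  t=6 PE[1][2]: acc=0 h=0 v=0
  t=6 PE[2][1]: acc=0 h=0 v=0
  t=6 PE[2][2]: acc=104 h=9 v=104

PE[2][2].acc = 104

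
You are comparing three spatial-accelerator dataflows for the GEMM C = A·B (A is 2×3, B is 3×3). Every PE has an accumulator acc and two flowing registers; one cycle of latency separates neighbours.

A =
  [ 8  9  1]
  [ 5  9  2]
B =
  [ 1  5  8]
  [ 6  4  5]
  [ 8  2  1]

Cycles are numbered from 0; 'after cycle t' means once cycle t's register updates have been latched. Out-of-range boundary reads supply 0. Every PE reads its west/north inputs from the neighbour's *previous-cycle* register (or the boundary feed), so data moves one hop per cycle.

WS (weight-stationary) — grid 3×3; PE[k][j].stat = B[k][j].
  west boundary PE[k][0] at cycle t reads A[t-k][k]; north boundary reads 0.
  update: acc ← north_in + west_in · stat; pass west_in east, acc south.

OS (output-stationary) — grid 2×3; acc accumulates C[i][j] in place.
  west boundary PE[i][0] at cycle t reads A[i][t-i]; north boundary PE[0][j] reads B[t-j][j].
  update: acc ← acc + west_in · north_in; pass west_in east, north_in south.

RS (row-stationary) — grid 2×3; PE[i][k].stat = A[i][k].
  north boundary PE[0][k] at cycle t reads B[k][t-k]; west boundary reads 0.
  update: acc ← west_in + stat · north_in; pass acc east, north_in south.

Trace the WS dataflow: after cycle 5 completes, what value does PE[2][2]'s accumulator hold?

PE[2][2].acc = 87

WS (3×3). Following PE[2][2] plus its west/north inputs:
  after 0 — PE[1][2] acc=0, pass-E 0, pass-S 0
  after 0 — PE[2][1] acc=0, pass-E 0, pass-S 0
  after 0 — PE[2][2] acc=0, pass-E 0, pass-S 0
  after 1 — PE[1][2] acc=0, pass-E 0, pass-S 0
  after 1 — PE[2][1] acc=0, pass-E 0, pass-S 0
  after 1 — PE[2][2] acc=0, pass-E 0, pass-S 0
  after 2 — PE[1][2] acc=0, pass-E 0, pass-S 0
  after 2 — PE[2][1] acc=0, pass-E 0, pass-S 0
  after 2 — PE[2][2] acc=0, pass-E 0, pass-S 0
  after 3 — PE[1][2] acc=109, pass-E 9, pass-S 109
  after 3 — PE[2][1] acc=78, pass-E 1, pass-S 78
  after 3 — PE[2][2] acc=0, pass-E 0, pass-S 0
  after 4 — PE[1][2] acc=85, pass-E 9, pass-S 85
  after 4 — PE[2][1] acc=65, pass-E 2, pass-S 65
  after 4 — PE[2][2] acc=110, pass-E 1, pass-S 110
  after 5 — PE[1][2] acc=0, pass-E 0, pass-S 0
  after 5 — PE[2][1] acc=0, pass-E 0, pass-S 0
  after 5 — PE[2][2] acc=87, pass-E 2, pass-S 87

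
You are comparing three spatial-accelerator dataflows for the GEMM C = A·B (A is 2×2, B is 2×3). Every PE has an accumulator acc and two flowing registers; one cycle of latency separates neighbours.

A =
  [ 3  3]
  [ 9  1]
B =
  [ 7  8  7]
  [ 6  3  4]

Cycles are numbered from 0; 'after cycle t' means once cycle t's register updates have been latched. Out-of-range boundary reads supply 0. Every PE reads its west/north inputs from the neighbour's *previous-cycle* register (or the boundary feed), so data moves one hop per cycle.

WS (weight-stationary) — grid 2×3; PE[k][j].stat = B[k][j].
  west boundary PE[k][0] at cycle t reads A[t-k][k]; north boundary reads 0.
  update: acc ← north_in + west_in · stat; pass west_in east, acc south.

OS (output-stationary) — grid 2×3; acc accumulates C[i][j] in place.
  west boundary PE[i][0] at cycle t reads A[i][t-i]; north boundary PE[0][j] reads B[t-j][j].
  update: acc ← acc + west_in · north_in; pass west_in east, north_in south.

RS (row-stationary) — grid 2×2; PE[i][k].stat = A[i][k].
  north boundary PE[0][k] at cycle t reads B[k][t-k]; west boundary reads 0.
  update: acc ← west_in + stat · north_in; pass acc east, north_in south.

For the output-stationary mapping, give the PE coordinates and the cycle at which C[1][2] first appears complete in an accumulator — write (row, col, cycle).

(row, col, cycle) = (1, 2, 4)

Under OS, C[1][2] lands at PE[1][2]:
  after 0 — PE[1][2] acc=0, pass-E 0, pass-S 0
  after 1 — PE[1][2] acc=0, pass-E 0, pass-S 0
  after 2 — PE[1][2] acc=0, pass-E 0, pass-S 0
  after 3 — PE[1][2] acc=63, pass-E 9, pass-S 7
  after 4 — PE[1][2] acc=67, pass-E 1, pass-S 4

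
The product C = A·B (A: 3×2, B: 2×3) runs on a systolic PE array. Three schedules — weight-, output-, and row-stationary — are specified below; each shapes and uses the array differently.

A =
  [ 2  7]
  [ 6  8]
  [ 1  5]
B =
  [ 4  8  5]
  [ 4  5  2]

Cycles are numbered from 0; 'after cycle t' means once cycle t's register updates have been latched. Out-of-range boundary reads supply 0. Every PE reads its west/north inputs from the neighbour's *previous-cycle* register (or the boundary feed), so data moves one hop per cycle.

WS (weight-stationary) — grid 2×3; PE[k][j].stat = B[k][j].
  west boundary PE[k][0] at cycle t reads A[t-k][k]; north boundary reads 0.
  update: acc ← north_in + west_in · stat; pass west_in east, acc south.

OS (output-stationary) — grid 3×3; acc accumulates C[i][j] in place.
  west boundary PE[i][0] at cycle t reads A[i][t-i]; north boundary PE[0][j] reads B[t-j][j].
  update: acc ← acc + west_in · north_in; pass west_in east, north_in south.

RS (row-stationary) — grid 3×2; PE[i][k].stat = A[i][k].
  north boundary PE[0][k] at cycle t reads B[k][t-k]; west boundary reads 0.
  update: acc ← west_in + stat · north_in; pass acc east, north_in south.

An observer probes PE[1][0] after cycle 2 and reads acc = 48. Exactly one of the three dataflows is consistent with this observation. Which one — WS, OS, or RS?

Under WS (2×3), PE[1][0]:
  cycle 0: PE[1][0] → acc 0, east 0, south 0
  cycle 1: PE[1][0] → acc 36, east 7, south 36
  cycle 2: PE[1][0] → acc 56, east 8, south 56
Under OS (3×3), PE[1][0]:
  cycle 0: PE[1][0] → acc 0, east 0, south 0
  cycle 1: PE[1][0] → acc 24, east 6, south 4
  cycle 2: PE[1][0] → acc 56, east 8, south 4
Under RS (3×2), PE[1][0]:
  cycle 0: PE[1][0] → acc 0, east 0, south 0
  cycle 1: PE[1][0] → acc 24, east 24, south 4
  cycle 2: PE[1][0] → acc 48, east 48, south 8

dataflow = RS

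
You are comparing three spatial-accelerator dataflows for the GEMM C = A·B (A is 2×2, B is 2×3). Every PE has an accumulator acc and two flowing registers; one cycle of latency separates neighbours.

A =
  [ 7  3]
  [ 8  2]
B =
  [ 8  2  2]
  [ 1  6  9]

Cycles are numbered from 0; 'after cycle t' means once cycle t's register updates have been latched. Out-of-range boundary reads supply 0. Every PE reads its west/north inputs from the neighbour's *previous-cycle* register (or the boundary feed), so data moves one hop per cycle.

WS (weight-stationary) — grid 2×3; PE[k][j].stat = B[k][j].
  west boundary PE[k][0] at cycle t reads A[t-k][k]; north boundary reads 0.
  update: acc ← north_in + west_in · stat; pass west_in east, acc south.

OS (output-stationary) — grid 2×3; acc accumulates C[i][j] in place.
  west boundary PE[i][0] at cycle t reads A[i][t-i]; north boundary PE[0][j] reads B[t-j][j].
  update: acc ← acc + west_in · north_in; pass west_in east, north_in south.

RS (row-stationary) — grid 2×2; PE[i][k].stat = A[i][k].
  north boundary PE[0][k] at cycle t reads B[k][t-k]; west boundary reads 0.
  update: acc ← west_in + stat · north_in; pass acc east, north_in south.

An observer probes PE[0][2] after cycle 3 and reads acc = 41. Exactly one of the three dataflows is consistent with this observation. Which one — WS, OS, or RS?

WS [2×3] PE[0][2] across cycles:
  step 0 · PE0,2: acc=0; fwd→0 fwd↓0
  step 1 · PE0,2: acc=0; fwd→0 fwd↓0
  step 2 · PE0,2: acc=14; fwd→7 fwd↓14
  step 3 · PE0,2: acc=16; fwd→8 fwd↓16
OS [2×3] PE[0][2] across cycles:
  step 0 · PE0,2: acc=0; fwd→0 fwd↓0
  step 1 · PE0,2: acc=0; fwd→0 fwd↓0
  step 2 · PE0,2: acc=14; fwd→7 fwd↓2
  step 3 · PE0,2: acc=41; fwd→3 fwd↓9
RS: PE[0][2] is outside its 2×2 grid.

dataflow = OS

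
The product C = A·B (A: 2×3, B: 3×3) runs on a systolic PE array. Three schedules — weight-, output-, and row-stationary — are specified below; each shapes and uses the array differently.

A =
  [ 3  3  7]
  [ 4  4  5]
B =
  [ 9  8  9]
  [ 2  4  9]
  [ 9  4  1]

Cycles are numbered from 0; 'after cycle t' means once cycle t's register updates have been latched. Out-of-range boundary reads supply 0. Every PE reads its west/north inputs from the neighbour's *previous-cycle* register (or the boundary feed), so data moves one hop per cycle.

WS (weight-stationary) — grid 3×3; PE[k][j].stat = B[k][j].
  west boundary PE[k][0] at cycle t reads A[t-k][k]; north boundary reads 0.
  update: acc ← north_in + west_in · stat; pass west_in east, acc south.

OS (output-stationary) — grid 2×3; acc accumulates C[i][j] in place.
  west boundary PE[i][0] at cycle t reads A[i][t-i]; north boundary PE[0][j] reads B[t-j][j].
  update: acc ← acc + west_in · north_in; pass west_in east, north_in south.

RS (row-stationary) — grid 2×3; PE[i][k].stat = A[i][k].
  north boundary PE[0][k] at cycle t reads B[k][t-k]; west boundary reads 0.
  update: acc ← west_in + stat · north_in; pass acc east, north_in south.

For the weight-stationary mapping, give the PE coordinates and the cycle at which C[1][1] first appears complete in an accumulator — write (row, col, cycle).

WS: C[1][1] accumulates in PE[2][1]:
  c0 r2c1: 0 / 0 / 0
  c1 r2c1: 0 / 0 / 0
  c2 r2c1: 0 / 0 / 0
  c3 r2c1: 64 / 7 / 64
  c4 r2c1: 68 / 5 / 68

(row, col, cycle) = (2, 1, 4)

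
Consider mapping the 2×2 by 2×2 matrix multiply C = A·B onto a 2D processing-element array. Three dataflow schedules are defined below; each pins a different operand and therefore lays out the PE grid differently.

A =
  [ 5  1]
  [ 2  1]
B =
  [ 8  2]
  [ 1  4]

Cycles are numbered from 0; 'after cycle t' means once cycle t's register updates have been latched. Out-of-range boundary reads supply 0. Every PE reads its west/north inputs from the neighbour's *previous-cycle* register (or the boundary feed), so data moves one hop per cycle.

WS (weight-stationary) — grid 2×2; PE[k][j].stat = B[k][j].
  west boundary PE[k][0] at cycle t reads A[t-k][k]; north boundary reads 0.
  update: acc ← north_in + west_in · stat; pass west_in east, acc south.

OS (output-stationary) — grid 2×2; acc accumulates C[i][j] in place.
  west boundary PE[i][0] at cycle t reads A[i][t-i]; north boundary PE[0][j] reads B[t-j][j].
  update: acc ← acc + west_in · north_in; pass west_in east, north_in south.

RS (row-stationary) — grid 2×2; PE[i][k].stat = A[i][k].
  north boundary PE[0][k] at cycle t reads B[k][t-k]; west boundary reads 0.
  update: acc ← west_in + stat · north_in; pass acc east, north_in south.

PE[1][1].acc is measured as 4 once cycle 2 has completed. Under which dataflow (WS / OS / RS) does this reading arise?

— WS: 2×2; PE[1][1] trace:
  after 0 — PE[1][1] acc=0, pass-E 0, pass-S 0
  after 1 — PE[1][1] acc=0, pass-E 0, pass-S 0
  after 2 — PE[1][1] acc=14, pass-E 1, pass-S 14
— OS: 2×2; PE[1][1] trace:
  after 0 — PE[1][1] acc=0, pass-E 0, pass-S 0
  after 1 — PE[1][1] acc=0, pass-E 0, pass-S 0
  after 2 — PE[1][1] acc=4, pass-E 2, pass-S 2
— RS: 2×2; PE[1][1] trace:
  after 0 — PE[1][1] acc=0, pass-E 0, pass-S 0
  after 1 — PE[1][1] acc=0, pass-E 0, pass-S 0
  after 2 — PE[1][1] acc=17, pass-E 17, pass-S 1

dataflow = OS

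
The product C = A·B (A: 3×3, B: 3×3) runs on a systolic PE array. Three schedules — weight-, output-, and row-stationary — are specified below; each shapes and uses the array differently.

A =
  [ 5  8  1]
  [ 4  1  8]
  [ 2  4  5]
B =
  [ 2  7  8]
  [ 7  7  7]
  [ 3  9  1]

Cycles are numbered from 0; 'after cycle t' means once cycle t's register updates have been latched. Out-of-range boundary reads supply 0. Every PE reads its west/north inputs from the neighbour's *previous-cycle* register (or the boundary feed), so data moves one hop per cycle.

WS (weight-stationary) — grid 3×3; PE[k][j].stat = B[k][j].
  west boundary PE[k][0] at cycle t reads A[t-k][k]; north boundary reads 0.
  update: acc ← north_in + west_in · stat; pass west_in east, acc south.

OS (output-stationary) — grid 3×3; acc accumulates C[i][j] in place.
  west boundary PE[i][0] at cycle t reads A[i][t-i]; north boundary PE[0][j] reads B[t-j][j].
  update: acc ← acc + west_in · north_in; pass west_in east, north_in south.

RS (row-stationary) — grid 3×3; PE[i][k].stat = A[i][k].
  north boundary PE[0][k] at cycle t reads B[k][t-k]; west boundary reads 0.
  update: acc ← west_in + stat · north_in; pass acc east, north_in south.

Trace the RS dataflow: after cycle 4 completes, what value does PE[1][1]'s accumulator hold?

PE[1][1].acc = 39

RS 3×3: PE[1][1] cycle-by-cycle (with neighbour feeds):
  cycle 0: PE[0][1] → acc 0, east 0, south 0
  cycle 0: PE[1][0] → acc 0, east 0, south 0
  cycle 0: PE[1][1] → acc 0, east 0, south 0
  cycle 1: PE[0][1] → acc 66, east 66, south 7
  cycle 1: PE[1][0] → acc 8, east 8, south 2
  cycle 1: PE[1][1] → acc 0, east 0, south 0
  cycle 2: PE[0][1] → acc 91, east 91, south 7
  cycle 2: PE[1][0] → acc 28, east 28, south 7
  cycle 2: PE[1][1] → acc 15, east 15, south 7
  cycle 3: PE[0][1] → acc 96, east 96, south 7
  cycle 3: PE[1][0] → acc 32, east 32, south 8
  cycle 3: PE[1][1] → acc 35, east 35, south 7
  cycle 4: PE[0][1] → acc 0, east 0, south 0
  cycle 4: PE[1][0] → acc 0, east 0, south 0
  cycle 4: PE[1][1] → acc 39, east 39, south 7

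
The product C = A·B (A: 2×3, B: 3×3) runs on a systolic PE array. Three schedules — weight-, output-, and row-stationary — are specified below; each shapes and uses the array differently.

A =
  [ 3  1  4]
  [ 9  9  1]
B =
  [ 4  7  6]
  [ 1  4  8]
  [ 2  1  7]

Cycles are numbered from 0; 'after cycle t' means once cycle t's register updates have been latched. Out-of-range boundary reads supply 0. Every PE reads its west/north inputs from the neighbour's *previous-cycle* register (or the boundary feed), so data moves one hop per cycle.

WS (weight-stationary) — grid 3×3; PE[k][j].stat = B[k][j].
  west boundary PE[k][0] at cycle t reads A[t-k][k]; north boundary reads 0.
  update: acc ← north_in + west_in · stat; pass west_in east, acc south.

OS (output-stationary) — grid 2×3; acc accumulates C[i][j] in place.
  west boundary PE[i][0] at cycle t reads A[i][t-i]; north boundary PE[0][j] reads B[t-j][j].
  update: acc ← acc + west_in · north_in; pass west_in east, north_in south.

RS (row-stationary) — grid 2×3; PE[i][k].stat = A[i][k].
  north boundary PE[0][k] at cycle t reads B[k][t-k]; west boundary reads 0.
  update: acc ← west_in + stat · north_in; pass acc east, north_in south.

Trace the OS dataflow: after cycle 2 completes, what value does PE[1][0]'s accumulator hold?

OS 2×3: PE[1][0] cycle-by-cycle (with neighbour feeds):
  cycle 0: PE[0][0] → acc 12, east 3, south 4
  cycle 0: PE[1][0] → acc 0, east 0, south 0
  cycle 1: PE[0][0] → acc 13, east 1, south 1
  cycle 1: PE[1][0] → acc 36, east 9, south 4
  cycle 2: PE[0][0] → acc 21, east 4, south 2
  cycle 2: PE[1][0] → acc 45, east 9, south 1

PE[1][0].acc = 45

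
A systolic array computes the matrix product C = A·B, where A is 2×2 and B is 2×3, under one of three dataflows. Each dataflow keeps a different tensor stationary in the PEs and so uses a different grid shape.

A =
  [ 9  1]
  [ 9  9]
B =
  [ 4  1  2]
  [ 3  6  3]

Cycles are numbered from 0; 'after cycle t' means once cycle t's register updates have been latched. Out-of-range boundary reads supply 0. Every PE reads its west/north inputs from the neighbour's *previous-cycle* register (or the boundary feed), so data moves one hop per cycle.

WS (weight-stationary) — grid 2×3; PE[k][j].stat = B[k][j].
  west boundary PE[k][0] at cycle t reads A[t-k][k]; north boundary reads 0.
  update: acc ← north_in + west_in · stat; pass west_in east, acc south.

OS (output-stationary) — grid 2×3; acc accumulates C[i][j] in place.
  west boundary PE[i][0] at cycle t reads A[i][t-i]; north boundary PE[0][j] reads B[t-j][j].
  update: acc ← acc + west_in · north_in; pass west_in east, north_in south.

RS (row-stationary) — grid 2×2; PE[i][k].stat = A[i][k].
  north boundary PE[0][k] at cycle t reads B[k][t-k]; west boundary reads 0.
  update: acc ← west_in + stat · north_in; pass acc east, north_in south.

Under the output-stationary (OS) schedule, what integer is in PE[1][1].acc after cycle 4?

OS on a 2×3 grid — tracing PE[1][1] and its feeders:
  0: (0,1).acc=0  regs=<0,0>
  0: (1,0).acc=0  regs=<0,0>
  0: (1,1).acc=0  regs=<0,0>
  1: (0,1).acc=9  regs=<9,1>
  1: (1,0).acc=36  regs=<9,4>
  1: (1,1).acc=0  regs=<0,0>
  2: (0,1).acc=15  regs=<1,6>
  2: (1,0).acc=63  regs=<9,3>
  2: (1,1).acc=9  regs=<9,1>
  3: (0,1).acc=15  regs=<0,0>
  3: (1,0).acc=63  regs=<0,0>
  3: (1,1).acc=63  regs=<9,6>
  4: (0,1).acc=15  regs=<0,0>
  4: (1,0).acc=63  regs=<0,0>
  4: (1,1).acc=63  regs=<0,0>

PE[1][1].acc = 63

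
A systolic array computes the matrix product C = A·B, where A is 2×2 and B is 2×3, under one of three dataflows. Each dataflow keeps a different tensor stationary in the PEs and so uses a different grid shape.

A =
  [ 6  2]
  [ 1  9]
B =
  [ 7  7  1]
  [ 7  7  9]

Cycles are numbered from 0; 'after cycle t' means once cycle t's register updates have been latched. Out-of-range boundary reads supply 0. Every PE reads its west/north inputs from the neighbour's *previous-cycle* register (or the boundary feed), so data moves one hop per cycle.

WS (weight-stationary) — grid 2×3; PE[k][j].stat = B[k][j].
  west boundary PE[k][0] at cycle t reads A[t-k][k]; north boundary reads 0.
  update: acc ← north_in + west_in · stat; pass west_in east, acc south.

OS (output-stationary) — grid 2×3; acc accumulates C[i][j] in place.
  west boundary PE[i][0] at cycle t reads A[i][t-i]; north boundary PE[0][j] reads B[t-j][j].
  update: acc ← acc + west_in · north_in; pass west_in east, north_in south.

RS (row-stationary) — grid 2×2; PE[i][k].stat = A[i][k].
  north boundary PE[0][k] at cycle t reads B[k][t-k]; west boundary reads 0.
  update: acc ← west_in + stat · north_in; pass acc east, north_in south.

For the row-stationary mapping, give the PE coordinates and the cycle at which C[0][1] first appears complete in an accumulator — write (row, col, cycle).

RS — PE[0][1] is where C[0][1] collects:
  after 0 — PE[0][1] acc=0, pass-E 0, pass-S 0
  after 1 — PE[0][1] acc=56, pass-E 56, pass-S 7
  after 2 — PE[0][1] acc=56, pass-E 56, pass-S 7

(row, col, cycle) = (0, 1, 2)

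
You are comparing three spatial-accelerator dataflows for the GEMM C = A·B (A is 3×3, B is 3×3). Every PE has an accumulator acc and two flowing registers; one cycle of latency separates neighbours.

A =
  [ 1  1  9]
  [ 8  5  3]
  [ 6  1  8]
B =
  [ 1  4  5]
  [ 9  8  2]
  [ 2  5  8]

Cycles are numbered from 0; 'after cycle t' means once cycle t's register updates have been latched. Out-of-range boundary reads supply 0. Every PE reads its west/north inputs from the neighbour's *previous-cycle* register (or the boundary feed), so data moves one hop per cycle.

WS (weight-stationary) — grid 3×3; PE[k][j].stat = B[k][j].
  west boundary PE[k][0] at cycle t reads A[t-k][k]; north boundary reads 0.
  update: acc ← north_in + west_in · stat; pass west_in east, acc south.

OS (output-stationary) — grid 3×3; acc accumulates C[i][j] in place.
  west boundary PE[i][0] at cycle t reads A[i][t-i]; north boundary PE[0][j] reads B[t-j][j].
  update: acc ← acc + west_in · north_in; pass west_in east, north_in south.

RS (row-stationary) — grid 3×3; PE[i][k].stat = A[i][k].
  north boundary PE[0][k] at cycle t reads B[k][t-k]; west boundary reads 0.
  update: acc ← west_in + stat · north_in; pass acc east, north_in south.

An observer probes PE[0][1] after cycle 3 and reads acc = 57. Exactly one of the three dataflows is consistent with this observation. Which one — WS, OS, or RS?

Under WS (3×3), PE[0][1]:
  [0] (0,1) acc=0 (h:0 v:0)
  [1] (0,1) acc=4 (h:1 v:4)
  [2] (0,1) acc=32 (h:8 v:32)
  [3] (0,1) acc=24 (h:6 v:24)
Under OS (3×3), PE[0][1]:
  [0] (0,1) acc=0 (h:0 v:0)
  [1] (0,1) acc=4 (h:1 v:4)
  [2] (0,1) acc=12 (h:1 v:8)
  [3] (0,1) acc=57 (h:9 v:5)
Under RS (3×3), PE[0][1]:
  [0] (0,1) acc=0 (h:0 v:0)
  [1] (0,1) acc=10 (h:10 v:9)
  [2] (0,1) acc=12 (h:12 v:8)
  [3] (0,1) acc=7 (h:7 v:2)

dataflow = OS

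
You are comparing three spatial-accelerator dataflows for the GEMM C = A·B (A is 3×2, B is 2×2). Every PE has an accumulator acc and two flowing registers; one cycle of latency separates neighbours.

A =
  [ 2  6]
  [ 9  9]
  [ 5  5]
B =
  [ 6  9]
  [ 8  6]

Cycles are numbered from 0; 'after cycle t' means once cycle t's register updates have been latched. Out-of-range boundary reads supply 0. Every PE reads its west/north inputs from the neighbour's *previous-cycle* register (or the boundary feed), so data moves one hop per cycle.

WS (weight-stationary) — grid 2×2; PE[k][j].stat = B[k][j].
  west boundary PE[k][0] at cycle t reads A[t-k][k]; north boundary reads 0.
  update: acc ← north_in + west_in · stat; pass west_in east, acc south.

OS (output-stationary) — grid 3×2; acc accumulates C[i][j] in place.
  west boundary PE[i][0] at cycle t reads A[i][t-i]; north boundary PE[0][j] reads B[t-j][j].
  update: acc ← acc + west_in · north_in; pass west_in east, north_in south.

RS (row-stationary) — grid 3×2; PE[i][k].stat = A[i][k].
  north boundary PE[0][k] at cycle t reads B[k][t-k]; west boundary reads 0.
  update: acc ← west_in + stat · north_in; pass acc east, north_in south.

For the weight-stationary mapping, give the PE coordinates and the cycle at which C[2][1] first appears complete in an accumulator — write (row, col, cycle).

(row, col, cycle) = (1, 1, 4)

WS: C[2][1] accumulates in PE[1][1]:
  0: (1,1).acc=0  regs=<0,0>
  1: (1,1).acc=0  regs=<0,0>
  2: (1,1).acc=54  regs=<6,54>
  3: (1,1).acc=135  regs=<9,135>
  4: (1,1).acc=75  regs=<5,75>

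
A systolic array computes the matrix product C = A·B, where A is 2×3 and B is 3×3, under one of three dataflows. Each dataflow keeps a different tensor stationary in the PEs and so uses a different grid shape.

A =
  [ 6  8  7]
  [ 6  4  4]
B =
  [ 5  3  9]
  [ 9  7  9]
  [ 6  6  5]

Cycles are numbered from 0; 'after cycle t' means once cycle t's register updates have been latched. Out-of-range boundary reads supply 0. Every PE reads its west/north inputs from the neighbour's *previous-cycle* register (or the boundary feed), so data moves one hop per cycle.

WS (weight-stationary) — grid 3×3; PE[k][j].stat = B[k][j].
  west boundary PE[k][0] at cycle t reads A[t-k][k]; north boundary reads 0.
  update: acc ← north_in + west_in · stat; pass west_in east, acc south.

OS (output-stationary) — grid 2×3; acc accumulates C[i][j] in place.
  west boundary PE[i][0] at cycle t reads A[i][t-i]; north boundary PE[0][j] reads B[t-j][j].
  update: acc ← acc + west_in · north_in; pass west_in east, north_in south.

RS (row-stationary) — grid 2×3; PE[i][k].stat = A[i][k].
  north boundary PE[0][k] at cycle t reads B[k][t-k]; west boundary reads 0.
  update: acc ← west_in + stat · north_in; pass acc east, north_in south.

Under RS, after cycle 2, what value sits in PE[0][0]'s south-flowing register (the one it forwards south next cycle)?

Tracing RS — 2×3 array, target PE[0][0]:
  0: (0,0).acc=30  regs=<30,5>
  1: (0,0).acc=18  regs=<18,3>
  2: (0,0).acc=54  regs=<54,9>

register = 9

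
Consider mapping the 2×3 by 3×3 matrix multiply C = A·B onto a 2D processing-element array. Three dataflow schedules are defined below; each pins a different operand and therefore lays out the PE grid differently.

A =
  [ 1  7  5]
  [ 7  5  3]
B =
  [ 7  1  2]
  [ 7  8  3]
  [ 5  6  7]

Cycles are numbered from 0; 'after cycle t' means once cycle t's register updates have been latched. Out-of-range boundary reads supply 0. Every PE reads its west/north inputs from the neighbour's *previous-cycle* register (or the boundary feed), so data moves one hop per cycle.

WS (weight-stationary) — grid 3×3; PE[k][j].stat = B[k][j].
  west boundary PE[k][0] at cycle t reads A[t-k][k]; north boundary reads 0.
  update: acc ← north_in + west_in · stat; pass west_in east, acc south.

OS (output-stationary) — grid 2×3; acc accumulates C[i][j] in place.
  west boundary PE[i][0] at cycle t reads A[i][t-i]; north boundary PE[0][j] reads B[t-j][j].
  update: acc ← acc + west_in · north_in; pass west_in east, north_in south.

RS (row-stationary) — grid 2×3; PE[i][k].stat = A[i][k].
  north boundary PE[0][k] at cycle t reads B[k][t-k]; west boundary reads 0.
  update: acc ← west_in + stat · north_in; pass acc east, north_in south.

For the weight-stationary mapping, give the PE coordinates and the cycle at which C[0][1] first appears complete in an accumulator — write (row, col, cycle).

Under WS, C[0][1] lands at PE[2][1]:
  after 0 — PE[2][1] acc=0, pass-E 0, pass-S 0
  after 1 — PE[2][1] acc=0, pass-E 0, pass-S 0
  after 2 — PE[2][1] acc=0, pass-E 0, pass-S 0
  after 3 — PE[2][1] acc=87, pass-E 5, pass-S 87

(row, col, cycle) = (2, 1, 3)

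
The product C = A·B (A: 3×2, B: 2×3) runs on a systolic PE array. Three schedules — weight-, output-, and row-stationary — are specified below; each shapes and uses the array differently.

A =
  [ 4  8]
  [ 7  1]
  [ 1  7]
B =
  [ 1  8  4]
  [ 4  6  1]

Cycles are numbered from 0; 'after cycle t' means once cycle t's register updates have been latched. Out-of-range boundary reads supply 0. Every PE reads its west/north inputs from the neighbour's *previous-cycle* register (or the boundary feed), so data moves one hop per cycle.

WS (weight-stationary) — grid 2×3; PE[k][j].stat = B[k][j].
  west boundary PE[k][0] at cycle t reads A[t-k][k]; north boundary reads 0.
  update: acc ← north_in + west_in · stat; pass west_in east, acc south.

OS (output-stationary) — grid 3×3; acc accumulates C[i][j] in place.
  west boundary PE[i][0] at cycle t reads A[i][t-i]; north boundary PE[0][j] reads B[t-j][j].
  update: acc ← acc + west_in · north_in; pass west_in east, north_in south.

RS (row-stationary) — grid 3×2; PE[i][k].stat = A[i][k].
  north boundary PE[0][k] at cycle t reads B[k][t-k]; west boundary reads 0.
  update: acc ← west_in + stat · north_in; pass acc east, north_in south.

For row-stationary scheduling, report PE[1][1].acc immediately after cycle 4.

RS on a 3×2 grid — tracing PE[1][1] and its feeders:
  t=0 PE[0][1]: acc=0 h=0 v=0
  t=0 PE[1][0]: acc=0 h=0 v=0
  t=0 PE[1][1]: acc=0 h=0 v=0
  t=1 PE[0][1]: acc=36 h=36 v=4
  t=1 PE[1][0]: acc=7 h=7 v=1
  t=1 PE[1][1]: acc=0 h=0 v=0
  t=2 PE[0][1]: acc=80 h=80 v=6
  t=2 PE[1][0]: acc=56 h=56 v=8
  t=2 PE[1][1]: acc=11 h=11 v=4
  t=3 PE[0][1]: acc=24 h=24 v=1
  t=3 PE[1][0]: acc=28 h=28 v=4
  t=3 PE[1][1]: acc=62 h=62 v=6
  t=4 PE[0][1]: acc=0 h=0 v=0
  t=4 PE[1][0]: acc=0 h=0 v=0
  t=4 PE[1][1]: acc=29 h=29 v=1

PE[1][1].acc = 29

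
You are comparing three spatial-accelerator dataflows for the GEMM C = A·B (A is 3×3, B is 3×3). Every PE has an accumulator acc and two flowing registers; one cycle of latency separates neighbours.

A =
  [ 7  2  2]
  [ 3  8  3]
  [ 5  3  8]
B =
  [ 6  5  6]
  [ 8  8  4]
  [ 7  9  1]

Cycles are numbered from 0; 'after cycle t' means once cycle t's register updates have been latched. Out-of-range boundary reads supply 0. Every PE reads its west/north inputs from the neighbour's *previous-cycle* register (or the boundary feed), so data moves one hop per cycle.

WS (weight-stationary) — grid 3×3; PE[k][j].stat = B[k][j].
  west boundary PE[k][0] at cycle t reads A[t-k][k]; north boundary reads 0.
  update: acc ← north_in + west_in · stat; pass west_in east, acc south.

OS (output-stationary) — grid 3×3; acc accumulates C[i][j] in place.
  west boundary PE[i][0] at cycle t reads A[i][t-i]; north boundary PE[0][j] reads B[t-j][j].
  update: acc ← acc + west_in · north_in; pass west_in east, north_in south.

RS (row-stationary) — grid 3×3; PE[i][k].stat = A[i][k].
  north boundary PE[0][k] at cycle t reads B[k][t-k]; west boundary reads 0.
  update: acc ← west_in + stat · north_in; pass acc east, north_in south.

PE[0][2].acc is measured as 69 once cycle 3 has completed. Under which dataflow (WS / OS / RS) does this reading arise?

— WS: 3×3; PE[0][2] trace:
  @0  [0,2]  acc 0  |  →0  ↓0
  @1  [0,2]  acc 0  |  →0  ↓0
  @2  [0,2]  acc 42  |  →7  ↓42
  @3  [0,2]  acc 18  |  →3  ↓18
— OS: 3×3; PE[0][2] trace:
  @0  [0,2]  acc 0  |  →0  ↓0
  @1  [0,2]  acc 0  |  →0  ↓0
  @2  [0,2]  acc 42  |  →7  ↓6
  @3  [0,2]  acc 50  |  →2  ↓4
— RS: 3×3; PE[0][2] trace:
  @0  [0,2]  acc 0  |  →0  ↓0
  @1  [0,2]  acc 0  |  →0  ↓0
  @2  [0,2]  acc 72  |  →72  ↓7
  @3  [0,2]  acc 69  |  →69  ↓9

dataflow = RS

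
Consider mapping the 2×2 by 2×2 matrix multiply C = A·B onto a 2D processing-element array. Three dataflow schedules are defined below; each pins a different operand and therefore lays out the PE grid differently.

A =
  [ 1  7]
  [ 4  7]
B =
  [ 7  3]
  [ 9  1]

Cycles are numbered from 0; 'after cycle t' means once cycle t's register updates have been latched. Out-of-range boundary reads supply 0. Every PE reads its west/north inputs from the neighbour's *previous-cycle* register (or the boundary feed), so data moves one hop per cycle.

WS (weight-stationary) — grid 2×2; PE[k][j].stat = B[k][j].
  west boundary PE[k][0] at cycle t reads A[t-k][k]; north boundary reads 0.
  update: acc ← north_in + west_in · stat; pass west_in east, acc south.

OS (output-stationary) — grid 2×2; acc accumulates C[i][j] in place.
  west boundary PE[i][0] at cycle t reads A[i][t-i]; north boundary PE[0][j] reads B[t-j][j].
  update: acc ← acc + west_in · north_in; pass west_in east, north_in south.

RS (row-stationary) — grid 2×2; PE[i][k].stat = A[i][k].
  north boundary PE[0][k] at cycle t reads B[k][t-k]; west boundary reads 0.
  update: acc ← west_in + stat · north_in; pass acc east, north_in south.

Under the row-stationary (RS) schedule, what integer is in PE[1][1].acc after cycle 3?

PE[1][1].acc = 19

Tracing RS — 2×2 array, target PE[1][1]:
  t=0 PE[0][1]: acc=0 h=0 v=0
  t=0 PE[1][0]: acc=0 h=0 v=0
  t=0 PE[1][1]: acc=0 h=0 v=0
  t=1 PE[0][1]: acc=70 h=70 v=9
  t=1 PE[1][0]: acc=28 h=28 v=7
  t=1 PE[1][1]: acc=0 h=0 v=0
  t=2 PE[0][1]: acc=10 h=10 v=1
  t=2 PE[1][0]: acc=12 h=12 v=3
  t=2 PE[1][1]: acc=91 h=91 v=9
  t=3 PE[0][1]: acc=0 h=0 v=0
  t=3 PE[1][0]: acc=0 h=0 v=0
  t=3 PE[1][1]: acc=19 h=19 v=1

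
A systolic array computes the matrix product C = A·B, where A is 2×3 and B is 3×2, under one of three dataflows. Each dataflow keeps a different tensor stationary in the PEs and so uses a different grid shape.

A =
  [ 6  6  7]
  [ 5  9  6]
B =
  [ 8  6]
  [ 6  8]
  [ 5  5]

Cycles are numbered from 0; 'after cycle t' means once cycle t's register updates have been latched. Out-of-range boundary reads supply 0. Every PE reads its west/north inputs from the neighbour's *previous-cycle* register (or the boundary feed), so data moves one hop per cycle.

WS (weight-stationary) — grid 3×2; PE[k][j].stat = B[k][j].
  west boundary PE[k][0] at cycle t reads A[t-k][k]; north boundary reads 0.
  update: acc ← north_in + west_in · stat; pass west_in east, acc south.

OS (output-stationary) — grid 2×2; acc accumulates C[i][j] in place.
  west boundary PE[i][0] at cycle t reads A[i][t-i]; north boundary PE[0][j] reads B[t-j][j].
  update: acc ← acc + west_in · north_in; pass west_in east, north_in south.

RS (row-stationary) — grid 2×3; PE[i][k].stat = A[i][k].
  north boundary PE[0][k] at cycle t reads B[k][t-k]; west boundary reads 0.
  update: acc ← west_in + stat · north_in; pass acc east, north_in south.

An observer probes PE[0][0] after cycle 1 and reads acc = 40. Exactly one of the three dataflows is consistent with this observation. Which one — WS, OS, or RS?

WS (3×2 grid), PE[0][0]:
  step 0 · PE0,0: acc=48; fwd→6 fwd↓48
  step 1 · PE0,0: acc=40; fwd→5 fwd↓40
OS (2×2 grid), PE[0][0]:
  step 0 · PE0,0: acc=48; fwd→6 fwd↓8
  step 1 · PE0,0: acc=84; fwd→6 fwd↓6
RS (2×3 grid), PE[0][0]:
  step 0 · PE0,0: acc=48; fwd→48 fwd↓8
  step 1 · PE0,0: acc=36; fwd→36 fwd↓6

dataflow = WS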